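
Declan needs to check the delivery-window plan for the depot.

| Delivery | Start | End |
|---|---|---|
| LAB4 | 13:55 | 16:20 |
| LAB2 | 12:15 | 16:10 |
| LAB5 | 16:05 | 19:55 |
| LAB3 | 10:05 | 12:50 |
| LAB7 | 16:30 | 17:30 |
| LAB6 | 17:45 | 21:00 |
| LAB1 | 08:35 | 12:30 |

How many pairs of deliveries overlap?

8

Sorted by start: LAB1, LAB3, LAB2, LAB4, LAB5, LAB7, LAB6.
LAB3 starts before LAB1 ends → LAB1 and LAB3 overlap.
LAB2 starts before LAB1 ends → LAB1 and LAB2 overlap.
LAB4 starts after LAB1 ends; LAB1 is clear from here.
LAB2 starts before LAB3 ends → LAB3 and LAB2 overlap.
LAB4 starts after LAB3 ends; LAB3 is clear from here.
LAB4 starts before LAB2 ends → LAB2 and LAB4 overlap.
LAB5 starts before LAB2 ends → LAB2 and LAB5 overlap.
LAB7 starts after LAB2 ends; LAB2 is clear from here.
LAB5 starts before LAB4 ends → LAB4 and LAB5 overlap.
LAB7 starts after LAB4 ends; LAB4 is clear from here.
LAB7 starts before LAB5 ends → LAB5 and LAB7 overlap.
LAB6 starts before LAB5 ends → LAB5 and LAB6 overlap.
LAB6 starts after LAB7 ends.
Overlapping pairs: LAB1 & LAB2, LAB1 & LAB3, LAB2 & LAB3, LAB2 & LAB4, LAB2 & LAB5, LAB4 & LAB5, LAB5 & LAB6, LAB5 & LAB7 — 8 in total.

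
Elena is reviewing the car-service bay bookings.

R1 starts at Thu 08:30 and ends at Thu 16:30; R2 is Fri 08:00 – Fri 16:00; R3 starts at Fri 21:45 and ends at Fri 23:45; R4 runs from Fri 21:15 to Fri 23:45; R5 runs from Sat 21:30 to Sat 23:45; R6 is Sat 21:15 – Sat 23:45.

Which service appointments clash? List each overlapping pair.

Two intervals overlap when each starts before the other ends.
Sorted by start: R1, R2, R4, R3, R6, R5.
R2 starts after R1 ends, so R1 has no further overlaps.
R4 starts after R2 ends, so R2 has no further overlaps.
R3 starts before R4 ends → R4 and R3 overlap.
R6 starts after R4 ends, so R4 has no further overlaps.
R6 starts after R3 ends, so R3 has no further overlaps.
R5 starts before R6 ends → R6 and R5 overlap.

R3 & R4, R5 & R6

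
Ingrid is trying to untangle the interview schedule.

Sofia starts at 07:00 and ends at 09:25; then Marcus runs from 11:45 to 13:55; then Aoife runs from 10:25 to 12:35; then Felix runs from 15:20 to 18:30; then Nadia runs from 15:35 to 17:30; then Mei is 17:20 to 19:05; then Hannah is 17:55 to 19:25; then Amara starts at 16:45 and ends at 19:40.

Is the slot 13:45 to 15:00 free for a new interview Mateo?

No — it overlaps Marcus

Sofia: ends 09:25 at or before Mateo starts 13:45 → clear.
Aoife: ends 12:35 at or before Mateo starts 13:45 → clear.
Marcus: starts 11:45 before Mateo ends 15:00, and ends 13:55 after Mateo starts 13:45 → overlap.
Felix: starts 15:20 at or after Mateo ends 15:00 → clear.
Nadia: starts 15:35 at or after Mateo ends 15:00 → clear.
Amara: starts 16:45 at or after Mateo ends 15:00 → clear.
Mei: starts 17:20 at or after Mateo ends 15:00 → clear.
Hannah: starts 17:55 at or after Mateo ends 15:00 → clear.
Mateo overlaps Marcus.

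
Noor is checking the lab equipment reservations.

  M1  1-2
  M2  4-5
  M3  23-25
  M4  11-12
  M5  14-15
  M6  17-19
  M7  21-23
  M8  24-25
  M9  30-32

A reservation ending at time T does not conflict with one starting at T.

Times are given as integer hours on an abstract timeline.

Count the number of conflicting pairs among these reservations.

1

Sorted by start: M1, M2, M4, M5, M6, M7, M3, M8, M9.
M2 starts after M1 ends, so M1 has no further overlaps.
M4 starts after M2 ends, so M2 has no further overlaps.
M5 starts after M4 ends, so M4 has no further overlaps.
M6 starts after M5 ends, so M5 has no further overlaps.
M7 starts after M6 ends, so M6 has no further overlaps.
M3 starts exactly when M7 ends (back-to-back, no overlap), so M7 has no further overlaps.
M8 starts before M3 ends → M3 and M8 overlap.
M9 starts after M3 ends.
M9 starts after M8 ends.
Overlapping pairs: M3 & M8 — 1 in total.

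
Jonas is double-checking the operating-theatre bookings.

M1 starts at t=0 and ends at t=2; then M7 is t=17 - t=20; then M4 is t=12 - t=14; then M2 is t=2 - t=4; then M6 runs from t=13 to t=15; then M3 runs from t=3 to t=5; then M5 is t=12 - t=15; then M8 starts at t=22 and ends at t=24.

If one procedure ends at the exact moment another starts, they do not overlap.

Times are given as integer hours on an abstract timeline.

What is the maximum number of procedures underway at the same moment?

3

Sweep the timeline, counting +1 at each start and −1 at each end (ends before starts at a tie):
t=0 start M1 → 1
t=2 end M1 → 0
t=2 start M2 → 1
t=3 start M3 → 2
t=4 end M2 → 1
t=5 end M3 → 0
t=12 start M4 → 1
t=12 start M5 → 2
t=13 start M6 → 3
t=14 end M4 → 2
t=15 end M5 → 1
t=15 end M6 → 0
t=17 start M7 → 1
t=20 end M7 → 0
t=22 start M8 → 1
t=24 end M8 → 0
Peak is 3, at t=13 (M4, M5, M6).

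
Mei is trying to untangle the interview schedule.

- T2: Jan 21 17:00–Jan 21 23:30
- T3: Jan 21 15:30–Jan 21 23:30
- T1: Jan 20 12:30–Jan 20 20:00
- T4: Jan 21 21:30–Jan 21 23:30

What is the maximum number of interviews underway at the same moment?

3

Sweep the timeline, counting +1 at each start and −1 at each end (ends before starts at a tie):
Jan 20 12:30 start T1 → 1
Jan 20 20:00 end T1 → 0
Jan 21 15:30 start T3 → 1
Jan 21 17:00 start T2 → 2
Jan 21 21:30 start T4 → 3
Jan 21 23:30 end T2 → 2
Jan 21 23:30 end T3 → 1
Jan 21 23:30 end T4 → 0
Peak is 3, at Jan 21 21:30 (T2, T3, T4).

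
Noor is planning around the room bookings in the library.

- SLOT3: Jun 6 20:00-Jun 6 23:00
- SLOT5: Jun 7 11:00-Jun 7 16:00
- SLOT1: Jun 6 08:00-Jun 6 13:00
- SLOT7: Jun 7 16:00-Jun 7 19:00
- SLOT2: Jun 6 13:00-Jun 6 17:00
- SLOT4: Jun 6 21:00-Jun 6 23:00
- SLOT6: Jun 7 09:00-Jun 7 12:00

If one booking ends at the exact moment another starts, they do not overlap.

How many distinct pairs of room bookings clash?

Two intervals overlap when each starts before the other ends.
Sorted by start: SLOT1, SLOT2, SLOT3, SLOT4, SLOT6, SLOT5, SLOT7.
SLOT2 starts exactly when SLOT1 ends (back-to-back, no overlap); SLOT1 is clear from here.
SLOT3 starts after SLOT2 ends; SLOT2 is clear from here.
SLOT4 starts before SLOT3 ends → SLOT3 and SLOT4 overlap.
SLOT6 starts after SLOT3 ends; SLOT3 is clear from here.
SLOT6 starts after SLOT4 ends; SLOT4 is clear from here.
SLOT5 starts before SLOT6 ends → SLOT6 and SLOT5 overlap.
SLOT7 starts after SLOT6 ends.
SLOT7 starts exactly when SLOT5 ends (back-to-back, no overlap).
Overlapping pairs: SLOT3 & SLOT4, SLOT5 & SLOT6 — 2 in total.

2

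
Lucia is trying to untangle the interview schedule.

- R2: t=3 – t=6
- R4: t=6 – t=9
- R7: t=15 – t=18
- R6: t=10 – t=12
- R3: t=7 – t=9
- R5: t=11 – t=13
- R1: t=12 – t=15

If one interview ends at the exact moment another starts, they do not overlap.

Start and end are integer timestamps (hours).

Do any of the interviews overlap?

Yes

Check each pair: they overlap iff neither finishes before the other starts.
Sorted by start: R2, R4, R3, R6, R5, R1, R7.
R4 starts exactly when R2 ends (back-to-back, no overlap); R2 is clear from here.
R3 starts before R4 ends → R4 and R3 overlap.
That's a conflict, so the schedule is not conflict-free.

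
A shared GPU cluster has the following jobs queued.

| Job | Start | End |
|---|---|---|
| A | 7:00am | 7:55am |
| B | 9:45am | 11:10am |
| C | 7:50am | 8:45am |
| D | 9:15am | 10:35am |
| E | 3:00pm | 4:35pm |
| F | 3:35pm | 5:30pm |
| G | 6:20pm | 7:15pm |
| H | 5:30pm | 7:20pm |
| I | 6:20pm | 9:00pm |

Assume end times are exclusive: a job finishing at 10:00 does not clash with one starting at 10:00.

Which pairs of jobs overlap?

Sorted by start: A, C, D, B, E, F, H, G, I.
C starts before A ends → A and C overlap.
D starts after A ends, so A has no further overlaps.
D starts after C ends, so C has no further overlaps.
B starts before D ends → D and B overlap.
E starts after D ends, so D has no further overlaps.
E starts after B ends, so B has no further overlaps.
F starts before E ends → E and F overlap.
H starts after E ends, so E has no further overlaps.
H starts exactly when F ends (back-to-back, no overlap), so F has no further overlaps.
G starts before H ends → H and G overlap.
I starts before H ends → H and I overlap.
I starts before G ends → G and I overlap.

A & C, B & D, E & F, G & H, G & I, H & I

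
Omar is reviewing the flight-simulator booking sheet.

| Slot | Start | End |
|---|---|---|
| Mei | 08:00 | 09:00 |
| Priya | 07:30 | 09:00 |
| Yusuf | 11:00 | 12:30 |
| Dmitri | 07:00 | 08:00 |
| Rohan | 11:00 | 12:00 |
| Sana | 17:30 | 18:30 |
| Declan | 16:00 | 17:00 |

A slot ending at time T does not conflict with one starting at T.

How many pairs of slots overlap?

3

Sorted by start: Dmitri, Priya, Mei, Yusuf, Rohan, Declan, Sana.
Priya starts before Dmitri ends → Dmitri and Priya overlap.
Mei starts exactly when Dmitri ends (back-to-back, no overlap) — done with Dmitri.
Mei starts before Priya ends → Priya and Mei overlap.
Yusuf starts after Priya ends — done with Priya.
Yusuf starts after Mei ends — done with Mei.
Rohan starts before Yusuf ends → Yusuf and Rohan overlap.
Declan starts after Yusuf ends — done with Yusuf.
Declan starts after Rohan ends — done with Rohan.
Sana starts after Declan ends.
Overlapping pairs: Dmitri & Priya, Mei & Priya, Rohan & Yusuf — 3 in total.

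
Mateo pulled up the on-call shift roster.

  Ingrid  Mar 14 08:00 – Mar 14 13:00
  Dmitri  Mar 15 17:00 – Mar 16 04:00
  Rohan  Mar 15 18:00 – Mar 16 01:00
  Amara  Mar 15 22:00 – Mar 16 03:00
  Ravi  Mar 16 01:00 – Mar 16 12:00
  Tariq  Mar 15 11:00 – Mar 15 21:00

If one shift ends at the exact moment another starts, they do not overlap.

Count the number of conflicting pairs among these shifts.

Sorted by start: Ingrid, Tariq, Dmitri, Rohan, Amara, Ravi.
Tariq starts after Ingrid ends, so nothing later overlaps Ingrid either.
Dmitri starts before Tariq ends → Tariq and Dmitri overlap.
Rohan starts before Tariq ends → Tariq and Rohan overlap.
Amara starts after Tariq ends, so nothing later overlaps Tariq either.
Rohan starts before Dmitri ends → Dmitri and Rohan overlap.
Amara starts before Dmitri ends → Dmitri and Amara overlap.
Ravi starts before Dmitri ends → Dmitri and Ravi overlap.
Amara starts before Rohan ends → Rohan and Amara overlap.
Ravi starts exactly when Rohan ends (back-to-back, no overlap).
Ravi starts before Amara ends → Amara and Ravi overlap.
Overlapping pairs: Amara & Dmitri, Amara & Ravi, Amara & Rohan, Dmitri & Ravi, Dmitri & Rohan, Dmitri & Tariq, Rohan & Tariq — 7 in total.

7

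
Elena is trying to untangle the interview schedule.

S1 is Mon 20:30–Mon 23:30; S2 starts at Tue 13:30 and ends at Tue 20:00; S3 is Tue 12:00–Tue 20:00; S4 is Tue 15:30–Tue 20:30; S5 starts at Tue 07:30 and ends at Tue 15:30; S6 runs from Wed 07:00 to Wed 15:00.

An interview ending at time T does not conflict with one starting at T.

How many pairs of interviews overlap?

5

Two intervals overlap when each starts before the other ends.
Sorted by start: S1, S5, S3, S2, S4, S6.
S5 starts after S1 ends — done with S1.
S3 starts before S5 ends → S5 and S3 overlap.
S2 starts before S5 ends → S5 and S2 overlap.
S4 starts exactly when S5 ends (back-to-back, no overlap) — done with S5.
S2 starts before S3 ends → S3 and S2 overlap.
S4 starts before S3 ends → S3 and S4 overlap.
S6 starts after S3 ends.
S4 starts before S2 ends → S2 and S4 overlap.
S6 starts after S2 ends.
S6 starts after S4 ends.
Overlapping pairs: S2 & S3, S2 & S4, S2 & S5, S3 & S4, S3 & S5 — 5 in total.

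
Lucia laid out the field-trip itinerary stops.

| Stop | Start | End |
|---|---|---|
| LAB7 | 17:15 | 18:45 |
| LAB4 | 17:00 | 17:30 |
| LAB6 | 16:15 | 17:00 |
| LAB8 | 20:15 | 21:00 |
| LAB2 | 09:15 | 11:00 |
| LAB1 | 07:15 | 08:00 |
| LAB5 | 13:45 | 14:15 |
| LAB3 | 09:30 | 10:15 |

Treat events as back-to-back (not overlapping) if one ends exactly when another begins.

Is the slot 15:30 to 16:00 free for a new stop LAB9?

Yes — the slot is free

LAB1: ends 08:00 at or before LAB9 starts 15:30 → clear.
LAB2: ends 11:00 at or before LAB9 starts 15:30 → clear.
LAB3: ends 10:15 at or before LAB9 starts 15:30 → clear.
LAB5: ends 14:15 at or before LAB9 starts 15:30 → clear.
LAB6: starts 16:15 at or after LAB9 ends 16:00 → clear.
LAB4: starts 17:00 at or after LAB9 ends 16:00 → clear.
LAB7: starts 17:15 at or after LAB9 ends 16:00 → clear.
LAB8: starts 20:15 at or after LAB9 ends 16:00 → clear.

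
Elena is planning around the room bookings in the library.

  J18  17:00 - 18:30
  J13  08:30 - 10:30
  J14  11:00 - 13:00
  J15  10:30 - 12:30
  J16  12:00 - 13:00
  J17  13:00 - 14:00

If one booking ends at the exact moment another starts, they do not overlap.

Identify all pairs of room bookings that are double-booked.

J14 & J15, J14 & J16, J15 & J16

Check each pair: they overlap iff neither finishes before the other starts.
Sorted by start: J13, J15, J14, J16, J17, J18.
J15 starts exactly when J13 ends (back-to-back, no overlap); J13 is clear from here.
J14 starts before J15 ends → J15 and J14 overlap.
J16 starts before J15 ends → J15 and J16 overlap.
J17 starts after J15 ends; J15 is clear from here.
J16 starts before J14 ends → J14 and J16 overlap.
J17 starts exactly when J14 ends (back-to-back, no overlap); J14 is clear from here.
J17 starts exactly when J16 ends (back-to-back, no overlap); J16 is clear from here.
J18 starts after J17 ends.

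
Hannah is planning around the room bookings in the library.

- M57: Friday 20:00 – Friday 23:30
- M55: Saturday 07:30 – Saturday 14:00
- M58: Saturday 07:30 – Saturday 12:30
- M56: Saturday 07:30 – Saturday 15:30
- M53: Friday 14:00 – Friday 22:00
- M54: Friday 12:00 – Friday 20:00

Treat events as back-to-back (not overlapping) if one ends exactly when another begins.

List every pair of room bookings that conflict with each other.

Two intervals overlap when each starts before the other ends.
Sorted by start: M54, M53, M57, M55, M56, M58.
M53 starts before M54 ends → M54 and M53 overlap.
M57 starts exactly when M54 ends (back-to-back, no overlap), so M54 has no further overlaps.
M57 starts before M53 ends → M53 and M57 overlap.
M55 starts after M53 ends, so M53 has no further overlaps.
M55 starts after M57 ends, so M57 has no further overlaps.
M56 starts before M55 ends → M55 and M56 overlap.
M58 starts before M55 ends → M55 and M58 overlap.
M58 starts before M56 ends → M56 and M58 overlap.

M53 & M54, M53 & M57, M55 & M56, M55 & M58, M56 & M58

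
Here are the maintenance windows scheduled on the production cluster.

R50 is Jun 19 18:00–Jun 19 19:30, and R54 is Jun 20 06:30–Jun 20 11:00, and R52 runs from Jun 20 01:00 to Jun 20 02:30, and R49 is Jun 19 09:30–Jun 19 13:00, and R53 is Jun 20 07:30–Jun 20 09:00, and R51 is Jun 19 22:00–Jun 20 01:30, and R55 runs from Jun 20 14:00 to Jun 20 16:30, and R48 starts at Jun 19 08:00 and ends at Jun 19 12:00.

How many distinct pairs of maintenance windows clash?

3

Check each pair: they overlap iff neither finishes before the other starts.
Sorted by start: R48, R49, R50, R51, R52, R54, R53, R55.
R49 starts before R48 ends → R48 and R49 overlap.
R50 starts after R48 ends, so R48 has no further overlaps.
R50 starts after R49 ends, so R49 has no further overlaps.
R51 starts after R50 ends, so R50 has no further overlaps.
R52 starts before R51 ends → R51 and R52 overlap.
R54 starts after R51 ends, so R51 has no further overlaps.
R54 starts after R52 ends, so R52 has no further overlaps.
R53 starts before R54 ends → R54 and R53 overlap.
R55 starts after R54 ends.
R55 starts after R53 ends.
Overlapping pairs: R48 & R49, R51 & R52, R53 & R54 — 3 in total.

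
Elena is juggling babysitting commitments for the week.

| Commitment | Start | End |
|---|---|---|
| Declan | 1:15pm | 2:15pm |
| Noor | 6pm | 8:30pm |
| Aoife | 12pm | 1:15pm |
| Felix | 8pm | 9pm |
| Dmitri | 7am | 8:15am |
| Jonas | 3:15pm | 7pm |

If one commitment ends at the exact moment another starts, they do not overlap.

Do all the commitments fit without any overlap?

Check each pair: they overlap iff neither finishes before the other starts.
Sorted by start: Dmitri, Aoife, Declan, Jonas, Noor, Felix.
Aoife starts after Dmitri ends; Dmitri is clear from here.
Declan starts exactly when Aoife ends (back-to-back, no overlap); Aoife is clear from here.
Jonas starts after Declan ends; Declan is clear from here.
Noor starts before Jonas ends → Jonas and Noor overlap.
That's a conflict, so the schedule is not conflict-free.

No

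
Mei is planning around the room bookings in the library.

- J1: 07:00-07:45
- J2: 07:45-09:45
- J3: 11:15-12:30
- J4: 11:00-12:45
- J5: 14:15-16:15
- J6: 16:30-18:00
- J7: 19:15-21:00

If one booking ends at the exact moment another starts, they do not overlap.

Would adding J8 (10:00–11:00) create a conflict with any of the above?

J1: ends 07:45 at or before J8 starts 10:00 → clear.
J2: ends 09:45 at or before J8 starts 10:00 → clear.
J4: starts 11:00 at or after J8 ends 11:00 → clear.
J3: starts 11:15 at or after J8 ends 11:00 → clear.
J5: starts 14:15 at or after J8 ends 11:00 → clear.
J6: starts 16:30 at or after J8 ends 11:00 → clear.
J7: starts 19:15 at or after J8 ends 11:00 → clear.

No — it doesn't clash with anything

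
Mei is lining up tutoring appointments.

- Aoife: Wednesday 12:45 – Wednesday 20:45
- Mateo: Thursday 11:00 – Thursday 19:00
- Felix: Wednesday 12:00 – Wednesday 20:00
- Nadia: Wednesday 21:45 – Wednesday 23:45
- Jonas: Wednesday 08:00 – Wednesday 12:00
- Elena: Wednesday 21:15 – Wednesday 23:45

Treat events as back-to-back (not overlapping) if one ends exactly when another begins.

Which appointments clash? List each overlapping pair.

Aoife & Felix, Elena & Nadia

Sorted by start: Jonas, Felix, Aoife, Elena, Nadia, Mateo.
Felix starts exactly when Jonas ends (back-to-back, no overlap), so Jonas has no further overlaps.
Aoife starts before Felix ends → Felix and Aoife overlap.
Elena starts after Felix ends, so Felix has no further overlaps.
Elena starts after Aoife ends, so Aoife has no further overlaps.
Nadia starts before Elena ends → Elena and Nadia overlap.
Mateo starts after Elena ends.
Mateo starts after Nadia ends.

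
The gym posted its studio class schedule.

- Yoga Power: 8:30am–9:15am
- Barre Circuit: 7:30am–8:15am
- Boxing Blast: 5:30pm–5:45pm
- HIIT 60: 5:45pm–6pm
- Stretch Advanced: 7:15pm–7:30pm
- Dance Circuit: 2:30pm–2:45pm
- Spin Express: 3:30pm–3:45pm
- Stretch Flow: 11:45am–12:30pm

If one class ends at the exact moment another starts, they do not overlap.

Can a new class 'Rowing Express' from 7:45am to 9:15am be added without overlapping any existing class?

Barre Circuit: starts 7:30am before Rowing Express ends 9:15am, and ends 8:15am after Rowing Express starts 7:45am → overlap.
Yoga Power: starts 8:30am before Rowing Express ends 9:15am, and ends 9:15am after Rowing Express starts 7:45am → overlap.
Stretch Flow: starts 11:45am at or after Rowing Express ends 9:15am → clear.
Dance Circuit: starts 2:30pm at or after Rowing Express ends 9:15am → clear.
Spin Express: starts 3:30pm at or after Rowing Express ends 9:15am → clear.
Boxing Blast: starts 5:30pm at or after Rowing Express ends 9:15am → clear.
HIIT 60: starts 5:45pm at or after Rowing Express ends 9:15am → clear.
Stretch Advanced: starts 7:15pm at or after Rowing Express ends 9:15am → clear.
Rowing Express overlaps Barre Circuit, Yoga Power.

No — it overlaps Barre Circuit, Yoga Power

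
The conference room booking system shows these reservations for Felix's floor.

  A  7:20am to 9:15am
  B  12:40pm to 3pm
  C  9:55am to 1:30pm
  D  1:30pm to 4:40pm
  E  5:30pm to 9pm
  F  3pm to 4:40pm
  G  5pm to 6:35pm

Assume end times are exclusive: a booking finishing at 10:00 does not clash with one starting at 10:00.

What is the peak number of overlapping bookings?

Sweep the timeline, counting +1 at each start and −1 at each end (ends before starts at a tie):
7:20am start A → 1
9:15am end A → 0
9:55am start C → 1
12:40pm start B → 2
1:30pm end C → 1
1:30pm start D → 2
3pm end B → 1
3pm start F → 2
4:40pm end D → 1
4:40pm end F → 0
5pm start G → 1
5:30pm start E → 2
6:35pm end G → 1
9pm end E → 0
Peak is 2, at 12:40pm (B, C).

2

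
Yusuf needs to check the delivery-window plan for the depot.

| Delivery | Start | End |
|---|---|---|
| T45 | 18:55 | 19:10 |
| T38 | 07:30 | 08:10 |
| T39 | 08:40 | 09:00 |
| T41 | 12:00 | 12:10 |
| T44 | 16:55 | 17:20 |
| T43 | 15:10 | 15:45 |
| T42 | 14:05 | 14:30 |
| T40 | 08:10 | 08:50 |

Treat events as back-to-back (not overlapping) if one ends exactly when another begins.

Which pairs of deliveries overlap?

T39 & T40

Check each pair: they overlap iff neither finishes before the other starts.
Sorted by start: T38, T40, T39, T41, T42, T43, T44, T45.
T40 starts exactly when T38 ends (back-to-back, no overlap), so nothing later overlaps T38 either.
T39 starts before T40 ends → T40 and T39 overlap.
T41 starts after T40 ends, so nothing later overlaps T40 either.
T41 starts after T39 ends, so nothing later overlaps T39 either.
T42 starts after T41 ends, so nothing later overlaps T41 either.
T43 starts after T42 ends, so nothing later overlaps T42 either.
T44 starts after T43 ends, so nothing later overlaps T43 either.
T45 starts after T44 ends.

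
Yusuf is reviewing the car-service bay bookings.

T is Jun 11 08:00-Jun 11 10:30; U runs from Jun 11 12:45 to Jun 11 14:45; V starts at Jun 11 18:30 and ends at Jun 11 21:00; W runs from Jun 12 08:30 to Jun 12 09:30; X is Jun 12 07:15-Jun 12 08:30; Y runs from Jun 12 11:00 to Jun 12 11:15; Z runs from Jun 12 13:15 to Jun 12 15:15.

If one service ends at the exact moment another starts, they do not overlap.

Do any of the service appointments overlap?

No

Check each pair: they overlap iff neither finishes before the other starts.
Sorted by start: T, U, V, X, W, Y, Z.
U starts after T ends; T is clear from here.
V starts after U ends; U is clear from here.
X starts after V ends; V is clear from here.
W starts exactly when X ends (back-to-back, no overlap); X is clear from here.
Y starts after W ends; W is clear from here.
Z starts after Y ends.
Every pair is clear; the schedule has no overlaps.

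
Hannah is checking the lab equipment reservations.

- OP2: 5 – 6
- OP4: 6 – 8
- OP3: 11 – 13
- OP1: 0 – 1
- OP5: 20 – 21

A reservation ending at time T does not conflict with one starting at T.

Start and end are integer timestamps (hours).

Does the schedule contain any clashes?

No

Two intervals overlap when each starts before the other ends.
Sorted by start: OP1, OP2, OP4, OP3, OP5.
OP2 starts after OP1 ends; OP1 is clear from here.
OP4 starts exactly when OP2 ends (back-to-back, no overlap); OP2 is clear from here.
OP3 starts after OP4 ends; OP4 is clear from here.
OP5 starts after OP3 ends.
Every pair is clear; the schedule has no overlaps.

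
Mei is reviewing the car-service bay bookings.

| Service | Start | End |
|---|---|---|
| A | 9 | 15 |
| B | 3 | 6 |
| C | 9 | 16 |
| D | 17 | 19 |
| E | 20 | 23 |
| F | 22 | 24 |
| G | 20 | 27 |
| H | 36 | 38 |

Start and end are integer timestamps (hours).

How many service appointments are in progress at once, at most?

3

Sweep the timeline, counting +1 at each start and −1 at each end (ends before starts at a tie):
3 start B → 1
6 end B → 0
9 start A → 1
9 start C → 2
15 end A → 1
16 end C → 0
17 start D → 1
19 end D → 0
20 start E → 1
20 start G → 2
22 start F → 3
23 end E → 2
24 end F → 1
27 end G → 0
36 start H → 1
38 end H → 0
Peak is 3, at 22 (E, F, G).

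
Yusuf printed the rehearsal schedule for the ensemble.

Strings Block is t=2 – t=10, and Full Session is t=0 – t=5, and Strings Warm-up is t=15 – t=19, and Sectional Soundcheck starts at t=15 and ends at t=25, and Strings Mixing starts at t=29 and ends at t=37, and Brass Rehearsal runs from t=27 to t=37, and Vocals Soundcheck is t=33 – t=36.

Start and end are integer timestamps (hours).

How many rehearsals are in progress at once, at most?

Walk through starts and ends in time order (an end at T is processed before a start at T):
t=0 start Full Session → 1
t=2 start Strings Block → 2
t=5 end Full Session → 1
t=10 end Strings Block → 0
t=15 start Sectional Soundcheck → 1
t=15 start Strings Warm-up → 2
t=19 end Strings Warm-up → 1
t=25 end Sectional Soundcheck → 0
t=27 start Brass Rehearsal → 1
t=29 start Strings Mixing → 2
t=33 start Vocals Soundcheck → 3
t=36 end Vocals Soundcheck → 2
t=37 end Brass Rehearsal → 1
t=37 end Strings Mixing → 0
Peak is 3, at t=33 (Brass Rehearsal, Strings Mixing, Vocals Soundcheck).

3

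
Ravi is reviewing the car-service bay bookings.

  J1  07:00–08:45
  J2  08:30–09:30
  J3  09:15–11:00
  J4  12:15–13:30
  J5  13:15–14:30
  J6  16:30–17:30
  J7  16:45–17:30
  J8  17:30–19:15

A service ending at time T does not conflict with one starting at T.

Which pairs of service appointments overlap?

J1 & J2, J2 & J3, J4 & J5, J6 & J7

Sorted by start: J1, J2, J3, J4, J5, J6, J7, J8.
J2 starts before J1 ends → J1 and J2 overlap.
J3 starts after J1 ends, so J1 has no further overlaps.
J3 starts before J2 ends → J2 and J3 overlap.
J4 starts after J2 ends, so J2 has no further overlaps.
J4 starts after J3 ends, so J3 has no further overlaps.
J5 starts before J4 ends → J4 and J5 overlap.
J6 starts after J4 ends, so J4 has no further overlaps.
J6 starts after J5 ends, so J5 has no further overlaps.
J7 starts before J6 ends → J6 and J7 overlap.
J8 starts exactly when J6 ends (back-to-back, no overlap).
J8 starts exactly when J7 ends (back-to-back, no overlap).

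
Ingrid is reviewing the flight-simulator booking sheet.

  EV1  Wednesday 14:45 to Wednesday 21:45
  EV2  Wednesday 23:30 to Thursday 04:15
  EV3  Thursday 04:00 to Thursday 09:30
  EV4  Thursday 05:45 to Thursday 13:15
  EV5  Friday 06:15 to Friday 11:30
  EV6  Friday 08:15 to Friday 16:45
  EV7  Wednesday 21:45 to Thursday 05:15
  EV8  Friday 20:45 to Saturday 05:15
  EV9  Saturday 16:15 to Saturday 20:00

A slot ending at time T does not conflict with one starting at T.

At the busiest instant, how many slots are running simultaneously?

3

Walk through starts and ends in time order (an end at T is processed before a start at T):
Wednesday 14:45 start EV1 → 1
Wednesday 21:45 end EV1 → 0
Wednesday 21:45 start EV7 → 1
Wednesday 23:30 start EV2 → 2
Thursday 04:00 start EV3 → 3
Thursday 04:15 end EV2 → 2
Thursday 05:15 end EV7 → 1
Thursday 05:45 start EV4 → 2
Thursday 09:30 end EV3 → 1
Thursday 13:15 end EV4 → 0
Friday 06:15 start EV5 → 1
Friday 08:15 start EV6 → 2
Friday 11:30 end EV5 → 1
Friday 16:45 end EV6 → 0
Friday 20:45 start EV8 → 1
Saturday 05:15 end EV8 → 0
Saturday 16:15 start EV9 → 1
Saturday 20:00 end EV9 → 0
Peak is 3, at Thursday 04:00 (EV2, EV3, EV7).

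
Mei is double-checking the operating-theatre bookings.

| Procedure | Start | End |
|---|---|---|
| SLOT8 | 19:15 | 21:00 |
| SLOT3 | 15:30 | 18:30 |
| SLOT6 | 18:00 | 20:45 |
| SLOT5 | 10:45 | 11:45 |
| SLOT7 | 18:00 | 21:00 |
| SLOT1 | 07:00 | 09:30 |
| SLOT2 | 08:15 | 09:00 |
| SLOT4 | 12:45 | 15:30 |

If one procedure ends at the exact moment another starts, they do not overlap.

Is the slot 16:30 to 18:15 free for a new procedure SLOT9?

No — it overlaps SLOT3, SLOT6, SLOT7

SLOT1: ends 09:30 at or before SLOT9 starts 16:30 → clear.
SLOT2: ends 09:00 at or before SLOT9 starts 16:30 → clear.
SLOT5: ends 11:45 at or before SLOT9 starts 16:30 → clear.
SLOT4: ends 15:30 at or before SLOT9 starts 16:30 → clear.
SLOT3: starts 15:30 before SLOT9 ends 18:15, and ends 18:30 after SLOT9 starts 16:30 → overlap.
SLOT6: starts 18:00 before SLOT9 ends 18:15, and ends 20:45 after SLOT9 starts 16:30 → overlap.
SLOT7: starts 18:00 before SLOT9 ends 18:15, and ends 21:00 after SLOT9 starts 16:30 → overlap.
SLOT8: starts 19:15 at or after SLOT9 ends 18:15 → clear.
SLOT9 overlaps SLOT3, SLOT6, SLOT7.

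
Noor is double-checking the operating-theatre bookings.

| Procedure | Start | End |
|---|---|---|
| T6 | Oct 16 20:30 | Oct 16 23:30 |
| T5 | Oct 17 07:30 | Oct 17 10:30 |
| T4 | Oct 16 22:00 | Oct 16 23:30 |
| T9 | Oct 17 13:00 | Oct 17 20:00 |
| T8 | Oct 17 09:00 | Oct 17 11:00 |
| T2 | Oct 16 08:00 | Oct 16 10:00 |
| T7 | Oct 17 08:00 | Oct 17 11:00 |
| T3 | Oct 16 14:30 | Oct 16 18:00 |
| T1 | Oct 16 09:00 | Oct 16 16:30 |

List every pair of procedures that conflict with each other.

T1 & T2, T1 & T3, T4 & T6, T5 & T7, T5 & T8, T7 & T8

Sorted by start: T2, T1, T3, T6, T4, T5, T7, T8, T9.
T1 starts before T2 ends → T2 and T1 overlap.
T3 starts after T2 ends; T2 is clear from here.
T3 starts before T1 ends → T1 and T3 overlap.
T6 starts after T1 ends; T1 is clear from here.
T6 starts after T3 ends; T3 is clear from here.
T4 starts before T6 ends → T6 and T4 overlap.
T5 starts after T6 ends; T6 is clear from here.
T5 starts after T4 ends; T4 is clear from here.
T7 starts before T5 ends → T5 and T7 overlap.
T8 starts before T5 ends → T5 and T8 overlap.
T9 starts after T5 ends.
T8 starts before T7 ends → T7 and T8 overlap.
T9 starts after T7 ends.
T9 starts after T8 ends.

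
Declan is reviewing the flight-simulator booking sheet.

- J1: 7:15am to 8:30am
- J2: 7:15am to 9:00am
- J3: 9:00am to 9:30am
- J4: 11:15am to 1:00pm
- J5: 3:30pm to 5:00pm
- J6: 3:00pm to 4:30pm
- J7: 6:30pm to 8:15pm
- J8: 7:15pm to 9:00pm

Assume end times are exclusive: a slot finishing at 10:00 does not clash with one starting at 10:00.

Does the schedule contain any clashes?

Yes

Sorted by start: J1, J2, J3, J4, J6, J5, J7, J8.
J2 starts before J1 ends → J1 and J2 overlap.
That's a conflict, so the schedule is not conflict-free.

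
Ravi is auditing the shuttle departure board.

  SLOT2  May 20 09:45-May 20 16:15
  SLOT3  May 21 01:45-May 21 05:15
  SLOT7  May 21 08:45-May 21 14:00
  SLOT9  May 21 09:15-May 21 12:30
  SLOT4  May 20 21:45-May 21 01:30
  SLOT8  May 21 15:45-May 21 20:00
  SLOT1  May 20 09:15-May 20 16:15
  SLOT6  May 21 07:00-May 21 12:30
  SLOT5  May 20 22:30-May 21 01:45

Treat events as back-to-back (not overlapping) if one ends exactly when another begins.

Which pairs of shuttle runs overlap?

Two intervals overlap when each starts before the other ends.
Sorted by start: SLOT1, SLOT2, SLOT4, SLOT5, SLOT3, SLOT6, SLOT7, SLOT9, SLOT8.
SLOT2 starts before SLOT1 ends → SLOT1 and SLOT2 overlap.
SLOT4 starts after SLOT1 ends, so SLOT1 has no further overlaps.
SLOT4 starts after SLOT2 ends, so SLOT2 has no further overlaps.
SLOT5 starts before SLOT4 ends → SLOT4 and SLOT5 overlap.
SLOT3 starts after SLOT4 ends, so SLOT4 has no further overlaps.
SLOT3 starts exactly when SLOT5 ends (back-to-back, no overlap), so SLOT5 has no further overlaps.
SLOT6 starts after SLOT3 ends, so SLOT3 has no further overlaps.
SLOT7 starts before SLOT6 ends → SLOT6 and SLOT7 overlap.
SLOT9 starts before SLOT6 ends → SLOT6 and SLOT9 overlap.
SLOT8 starts after SLOT6 ends.
SLOT9 starts before SLOT7 ends → SLOT7 and SLOT9 overlap.
SLOT8 starts after SLOT7 ends.
SLOT8 starts after SLOT9 ends.

SLOT1 & SLOT2, SLOT4 & SLOT5, SLOT6 & SLOT7, SLOT6 & SLOT9, SLOT7 & SLOT9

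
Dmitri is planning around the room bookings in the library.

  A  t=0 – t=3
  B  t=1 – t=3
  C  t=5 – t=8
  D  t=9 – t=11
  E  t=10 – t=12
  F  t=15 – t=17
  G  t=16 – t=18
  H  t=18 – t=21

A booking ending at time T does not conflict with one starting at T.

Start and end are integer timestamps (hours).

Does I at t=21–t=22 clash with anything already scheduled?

No — it doesn't clash with anything

A: ends t=3 at or before I starts t=21 → clear.
B: ends t=3 at or before I starts t=21 → clear.
C: ends t=8 at or before I starts t=21 → clear.
D: ends t=11 at or before I starts t=21 → clear.
E: ends t=12 at or before I starts t=21 → clear.
F: ends t=17 at or before I starts t=21 → clear.
G: ends t=18 at or before I starts t=21 → clear.
H: ends t=21 at or before I starts t=21 → clear.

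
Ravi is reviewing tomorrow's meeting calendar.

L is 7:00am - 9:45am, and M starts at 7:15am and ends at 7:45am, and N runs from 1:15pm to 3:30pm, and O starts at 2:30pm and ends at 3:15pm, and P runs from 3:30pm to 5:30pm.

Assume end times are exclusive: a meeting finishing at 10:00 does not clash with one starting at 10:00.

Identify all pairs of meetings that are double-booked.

Two intervals overlap when each starts before the other ends.
Sorted by start: L, M, N, O, P.
M starts before L ends → L and M overlap.
N starts after L ends — done with L.
N starts after M ends — done with M.
O starts before N ends → N and O overlap.
P starts exactly when N ends (back-to-back, no overlap).
P starts after O ends.

L & M, N & O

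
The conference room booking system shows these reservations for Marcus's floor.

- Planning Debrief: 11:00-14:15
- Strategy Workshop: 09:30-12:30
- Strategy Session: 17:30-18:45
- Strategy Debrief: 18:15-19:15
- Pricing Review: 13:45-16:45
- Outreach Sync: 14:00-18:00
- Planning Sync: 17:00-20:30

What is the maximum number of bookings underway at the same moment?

Walk through starts and ends in time order (an end at T is processed before a start at T):
09:30 start Strategy Workshop → 1
11:00 start Planning Debrief → 2
12:30 end Strategy Workshop → 1
13:45 start Pricing Review → 2
14:00 start Outreach Sync → 3
14:15 end Planning Debrief → 2
16:45 end Pricing Review → 1
17:00 start Planning Sync → 2
17:30 start Strategy Session → 3
18:00 end Outreach Sync → 2
18:15 start Strategy Debrief → 3
18:45 end Strategy Session → 2
19:15 end Strategy Debrief → 1
20:30 end Planning Sync → 0
Peak is 3, at 14:00 (Outreach Sync, Planning Debrief, Pricing Review).

3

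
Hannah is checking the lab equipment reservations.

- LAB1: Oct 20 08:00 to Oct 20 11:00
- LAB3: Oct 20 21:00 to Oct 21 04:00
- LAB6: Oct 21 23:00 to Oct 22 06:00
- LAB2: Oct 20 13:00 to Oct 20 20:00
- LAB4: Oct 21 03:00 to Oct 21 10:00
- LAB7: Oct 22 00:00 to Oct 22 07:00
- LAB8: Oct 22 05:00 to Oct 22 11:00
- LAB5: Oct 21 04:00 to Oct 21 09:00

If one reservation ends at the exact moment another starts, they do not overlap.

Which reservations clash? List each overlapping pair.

LAB3 & LAB4, LAB4 & LAB5, LAB6 & LAB7, LAB6 & LAB8, LAB7 & LAB8

Sorted by start: LAB1, LAB2, LAB3, LAB4, LAB5, LAB6, LAB7, LAB8.
LAB2 starts after LAB1 ends — done with LAB1.
LAB3 starts after LAB2 ends — done with LAB2.
LAB4 starts before LAB3 ends → LAB3 and LAB4 overlap.
LAB5 starts exactly when LAB3 ends (back-to-back, no overlap) — done with LAB3.
LAB5 starts before LAB4 ends → LAB4 and LAB5 overlap.
LAB6 starts after LAB4 ends — done with LAB4.
LAB6 starts after LAB5 ends — done with LAB5.
LAB7 starts before LAB6 ends → LAB6 and LAB7 overlap.
LAB8 starts before LAB6 ends → LAB6 and LAB8 overlap.
LAB8 starts before LAB7 ends → LAB7 and LAB8 overlap.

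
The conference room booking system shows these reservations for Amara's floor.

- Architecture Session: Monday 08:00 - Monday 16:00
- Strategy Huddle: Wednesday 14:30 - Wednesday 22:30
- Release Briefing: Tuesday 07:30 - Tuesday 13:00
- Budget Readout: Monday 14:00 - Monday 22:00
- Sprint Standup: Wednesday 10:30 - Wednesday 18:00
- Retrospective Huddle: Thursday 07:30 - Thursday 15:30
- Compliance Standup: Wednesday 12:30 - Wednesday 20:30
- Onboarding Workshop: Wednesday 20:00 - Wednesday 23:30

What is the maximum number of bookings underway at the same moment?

3

Walk through starts and ends in time order (an end at T is processed before a start at T):
Monday 08:00 start Architecture Session → 1
Monday 14:00 start Budget Readout → 2
Monday 16:00 end Architecture Session → 1
Monday 22:00 end Budget Readout → 0
Tuesday 07:30 start Release Briefing → 1
Tuesday 13:00 end Release Briefing → 0
Wednesday 10:30 start Sprint Standup → 1
Wednesday 12:30 start Compliance Standup → 2
Wednesday 14:30 start Strategy Huddle → 3
Wednesday 18:00 end Sprint Standup → 2
Wednesday 20:00 start Onboarding Workshop → 3
Wednesday 20:30 end Compliance Standup → 2
Wednesday 22:30 end Strategy Huddle → 1
Wednesday 23:30 end Onboarding Workshop → 0
Thursday 07:30 start Retrospective Huddle → 1
Thursday 15:30 end Retrospective Huddle → 0
Peak is 3, at Wednesday 14:30 (Compliance Standup, Sprint Standup, Strategy Huddle).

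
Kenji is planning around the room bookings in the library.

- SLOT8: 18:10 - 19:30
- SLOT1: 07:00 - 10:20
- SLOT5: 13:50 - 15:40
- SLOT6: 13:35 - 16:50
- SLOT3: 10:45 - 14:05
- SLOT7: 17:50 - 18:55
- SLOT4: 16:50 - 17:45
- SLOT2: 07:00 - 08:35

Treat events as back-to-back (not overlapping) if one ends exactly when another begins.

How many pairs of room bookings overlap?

Sorted by start: SLOT1, SLOT2, SLOT3, SLOT6, SLOT5, SLOT4, SLOT7, SLOT8.
SLOT2 starts before SLOT1 ends → SLOT1 and SLOT2 overlap.
SLOT3 starts after SLOT1 ends, so SLOT1 has no further overlaps.
SLOT3 starts after SLOT2 ends, so SLOT2 has no further overlaps.
SLOT6 starts before SLOT3 ends → SLOT3 and SLOT6 overlap.
SLOT5 starts before SLOT3 ends → SLOT3 and SLOT5 overlap.
SLOT4 starts after SLOT3 ends, so SLOT3 has no further overlaps.
SLOT5 starts before SLOT6 ends → SLOT6 and SLOT5 overlap.
SLOT4 starts exactly when SLOT6 ends (back-to-back, no overlap), so SLOT6 has no further overlaps.
SLOT4 starts after SLOT5 ends, so SLOT5 has no further overlaps.
SLOT7 starts after SLOT4 ends, so SLOT4 has no further overlaps.
SLOT8 starts before SLOT7 ends → SLOT7 and SLOT8 overlap.
Overlapping pairs: SLOT1 & SLOT2, SLOT3 & SLOT5, SLOT3 & SLOT6, SLOT5 & SLOT6, SLOT7 & SLOT8 — 5 in total.

5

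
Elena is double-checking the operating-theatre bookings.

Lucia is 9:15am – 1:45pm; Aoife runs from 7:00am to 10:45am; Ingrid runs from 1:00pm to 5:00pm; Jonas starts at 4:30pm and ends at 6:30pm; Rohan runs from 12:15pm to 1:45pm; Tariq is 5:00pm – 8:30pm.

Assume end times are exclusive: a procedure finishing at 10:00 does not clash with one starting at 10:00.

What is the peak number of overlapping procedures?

Sweep the timeline, counting +1 at each start and −1 at each end (ends before starts at a tie):
7:00am start Aoife → 1
9:15am start Lucia → 2
10:45am end Aoife → 1
12:15pm start Rohan → 2
1:00pm start Ingrid → 3
1:45pm end Lucia → 2
1:45pm end Rohan → 1
4:30pm start Jonas → 2
5:00pm end Ingrid → 1
5:00pm start Tariq → 2
6:30pm end Jonas → 1
8:30pm end Tariq → 0
Peak is 3, at 1:00pm (Ingrid, Lucia, Rohan).

3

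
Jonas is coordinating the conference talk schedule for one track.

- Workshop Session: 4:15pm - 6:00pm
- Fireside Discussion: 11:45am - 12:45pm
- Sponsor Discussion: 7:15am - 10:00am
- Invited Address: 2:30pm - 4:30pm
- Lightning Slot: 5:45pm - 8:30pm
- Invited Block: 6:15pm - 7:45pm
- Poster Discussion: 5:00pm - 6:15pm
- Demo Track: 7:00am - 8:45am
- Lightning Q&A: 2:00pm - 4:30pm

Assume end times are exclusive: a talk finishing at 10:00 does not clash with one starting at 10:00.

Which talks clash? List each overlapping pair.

Sorted by start: Demo Track, Sponsor Discussion, Fireside Discussion, Lightning Q&A, Invited Address, Workshop Session, Poster Discussion, Lightning Slot, Invited Block.
Sponsor Discussion starts before Demo Track ends → Demo Track and Sponsor Discussion overlap.
Fireside Discussion starts after Demo Track ends, so Demo Track has no further overlaps.
Fireside Discussion starts after Sponsor Discussion ends, so Sponsor Discussion has no further overlaps.
Lightning Q&A starts after Fireside Discussion ends, so Fireside Discussion has no further overlaps.
Invited Address starts before Lightning Q&A ends → Lightning Q&A and Invited Address overlap.
Workshop Session starts before Lightning Q&A ends → Lightning Q&A and Workshop Session overlap.
Poster Discussion starts after Lightning Q&A ends, so Lightning Q&A has no further overlaps.
Workshop Session starts before Invited Address ends → Invited Address and Workshop Session overlap.
Poster Discussion starts after Invited Address ends, so Invited Address has no further overlaps.
Poster Discussion starts before Workshop Session ends → Workshop Session and Poster Discussion overlap.
Lightning Slot starts before Workshop Session ends → Workshop Session and Lightning Slot overlap.
Invited Block starts after Workshop Session ends.
Lightning Slot starts before Poster Discussion ends → Poster Discussion and Lightning Slot overlap.
Invited Block starts exactly when Poster Discussion ends (back-to-back, no overlap).
Invited Block starts before Lightning Slot ends → Lightning Slot and Invited Block overlap.

Demo Track & Sponsor Discussion, Invited Address & Lightning Q&A, Invited Address & Workshop Session, Invited Block & Lightning Slot, Lightning Q&A & Workshop Session, Lightning Slot & Poster Discussion, Lightning Slot & Workshop Session, Poster Discussion & Workshop Session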